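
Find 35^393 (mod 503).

By square-and-multiply:
393 in binary is 110001001, i.e. 393 = 256 + 128 + 8 + 1.
35^1 ≡ 35 (mod 503)
35^2 ≡ 35^2 = 1225 ≡ 219 (mod 503)
35^4 ≡ 219^2 = 47961 ≡ 176 (mod 503)
35^8 ≡ 176^2 = 30976 ≡ 293 (mod 503)
35^16 ≡ 293^2 = 85849 ≡ 339 (mod 503)
35^32 ≡ 339^2 = 114921 ≡ 237 (mod 503)
35^64 ≡ 237^2 = 56169 ≡ 336 (mod 503)
35^128 ≡ 336^2 = 112896 ≡ 224 (mod 503)
35^256 ≡ 224^2 = 50176 ≡ 379 (mod 503)
35^393 = 35^256 · 35^128 · 35^8 · 35^1 ≡ 379 · 224 · 293 · 35 (mod 503).
Accumulate the product:
379 · 224 = 84896 ≡ 392
392 · 293 = 114856 ≡ 172
172 · 35 = 6020 ≡ 487

487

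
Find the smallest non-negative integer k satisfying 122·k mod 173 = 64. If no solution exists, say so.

gcd(122, 173) = 1, so a unique solution mod 173 exists.
122⁻¹ ≡ 78 (mod 173).
k ≡ 78·64 ≡ 148 (mod 173).

148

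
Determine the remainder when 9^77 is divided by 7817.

5019

Using repeated squaring:
77 in binary is 1001101, i.e. 77 = 64 + 8 + 4 + 1.
9^1 ≡ 9 (mod 7817)
9^2 ≡ 9^2 = 81 (mod 7817)
9^4 ≡ 81^2 = 6561 (mod 7817)
9^8 ≡ 6561^2 = 43046721 ≡ 6319 (mod 7817)
9^16 ≡ 6319^2 = 39929761 ≡ 525 (mod 7817)
9^32 ≡ 525^2 = 275625 ≡ 2030 (mod 7817)
9^64 ≡ 2030^2 = 4120900 ≡ 1341 (mod 7817)
9^77 = 9^64 · 9^8 · 9^4 · 9^1 ≡ 1341 · 6319 · 6561 · 9 (mod 7817).
Accumulate the product:
1341 · 6319 = 8473779 ≡ 151
151 · 6561 = 990711 ≡ 5769
5769 · 9 = 51921 ≡ 5019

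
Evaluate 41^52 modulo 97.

43

Compute successive squares:
41^1 ≡ 41 (mod 97)
41^2 ≡ 41^2 = 1681 ≡ 32 (mod 97)
41^4 ≡ 32^2 = 1024 ≡ 54 (mod 97)
41^8 ≡ 54^2 = 2916 ≡ 6 (mod 97)
41^16 ≡ 6^2 = 36 (mod 97)
41^32 ≡ 36^2 = 1296 ≡ 35 (mod 97)
41^52 = 41^32 * 41^16 * 41^4 ≡ 35 * 36 * 54 (mod 97).
Accumulate the product:
35 * 36 = 1260 ≡ 96
96 * 54 = 5184 ≡ 43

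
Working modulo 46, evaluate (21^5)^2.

35

(21)^5 ≡ 37 (mod 46)
(37)^2 ≡ 35 (mod 46)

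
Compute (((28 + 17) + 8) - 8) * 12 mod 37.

22

28 + 17 = 45 ≡ 8 (mod 37)
8 + 8 = 16
16 - 8 = 8
8 * 12 = 96 ≡ 22 (mod 37)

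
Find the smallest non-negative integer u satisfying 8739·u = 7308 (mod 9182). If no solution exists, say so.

gcd(8739, 9182) = 1, so a unique solution mod 9182 exists.
8739⁻¹ ≡ 4477 (mod 9182).
u ≡ 4477·7308 ≡ 2450 (mod 9182).

2450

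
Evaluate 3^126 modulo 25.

4

3^1 ≡ 3 (mod 25)
3^2 ≡ 3^2 = 9 (mod 25)
3^4 ≡ 9^2 = 81 ≡ 6 (mod 25)
3^8 ≡ 6^2 = 36 ≡ 11 (mod 25)
3^16 ≡ 11^2 = 121 ≡ 21 (mod 25)
3^32 ≡ 21^2 = 441 ≡ 16 (mod 25)
3^64 ≡ 16^2 = 256 ≡ 6 (mod 25)
3^126 = 3^64 × 3^32 × 3^16 × 3^8 × 3^4 × 3^2 ≡ 6 × 16 × 21 × 11 × 6 × 9 (mod 25).
Accumulate the product:
6 × 16 = 96 ≡ 21
21 × 21 = 441 ≡ 16
16 × 11 = 176 ≡ 1
1 × 6 = 6
6 × 9 = 54 ≡ 4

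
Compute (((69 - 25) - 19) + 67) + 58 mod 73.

69 - 25 = 44
44 - 19 = 25
25 + 67 = 92 ≡ 19 (mod 73)
19 + 58 = 77 ≡ 4 (mod 73)

4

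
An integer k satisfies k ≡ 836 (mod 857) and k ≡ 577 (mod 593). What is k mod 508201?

390771

857⁻¹ mod 593: 857·447 ≡ 1 (mod 593), so 857⁻¹ ≡ 447.
k = 836 + 857·((577 − 836)·447 mod 593) = 836 + 857·455 = 390771.
Check: 390771 mod 857 = 836, 390771 mod 593 = 577. ✓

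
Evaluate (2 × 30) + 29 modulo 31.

27

2 × 30 = 60 ≡ 29 (mod 31)
29 + 29 = 58 ≡ 27 (mod 31)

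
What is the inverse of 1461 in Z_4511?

1022

Apply the Euclidean algorithm and back-substitute:
4511 = 3*1461 + 128
1461 = 11*128 + 53
128 = 2*53 + 22
53 = 2*22 + 9
22 = 2*9 + 4
9 = 2*4 + 1
4 = 4*1 + 0
gcd(1461, 4511) = 1, so the inverse exists.
Bézout: 1 = −331*4511 + 1022*1461.
So 1461⁻¹ ≡ 1022 (mod 4511).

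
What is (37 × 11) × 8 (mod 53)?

23

37 × 11 = 407 ≡ 36 (mod 53)
36 × 8 = 288 ≡ 23 (mod 53)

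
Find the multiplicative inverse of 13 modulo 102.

55

102 = 7×13 + 11
13 = 1×11 + 2
11 = 5×2 + 1
2 = 2×1 + 0
gcd(13, 102) = 1, so the inverse exists.
Back-substitute for 1:
1 = 1×11 − 5×2
  = −5×13 + 6×11
  = 6×102 − 47×13
So 13⁻¹ ≡ −47 ≡ 55 (mod 102).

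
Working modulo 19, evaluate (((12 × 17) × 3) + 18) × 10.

11

12 × 17 = 204 ≡ 14 (mod 19)
14 × 3 = 42 ≡ 4 (mod 19)
4 + 18 = 22 ≡ 3 (mod 19)
3 × 10 = 30 ≡ 11 (mod 19)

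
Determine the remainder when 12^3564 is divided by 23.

By square-and-multiply:
3564 in binary is 110111101100, i.e. 3564 = 2048 + 1024 + 256 + 128 + 64 + 32 + 8 + 4.
12^1 ≡ 12 (mod 23)
12^2 ≡ 12^2 = 144 ≡ 6 (mod 23)
12^4 ≡ 6^2 = 36 ≡ 13 (mod 23)
12^8 ≡ 13^2 = 169 ≡ 8 (mod 23)
12^16 ≡ 8^2 = 64 ≡ 18 (mod 23)
12^32 ≡ 18^2 = 324 ≡ 2 (mod 23)
12^64 ≡ 2^2 = 4 (mod 23)
12^128 ≡ 4^2 = 16 (mod 23)
12^256 ≡ 16^2 = 256 ≡ 3 (mod 23)
12^512 ≡ 3^2 = 9 (mod 23)
12^1024 ≡ 9^2 = 81 ≡ 12 (mod 23)
12^2048 ≡ 12^2 = 144 ≡ 6 (mod 23)
12^3564 = 12^2048 · 12^1024 · 12^256 · 12^128 · 12^64 · 12^32 · 12^8 · 12^4 ≡ 6 · 12 · 3 · 16 · 4 · 2 · 8 · 13 (mod 23).
Accumulate the product:
6 · 12 = 72 ≡ 3
3 · 3 = 9
9 · 16 = 144 ≡ 6
6 · 4 = 24 ≡ 1
1 · 2 = 2
2 · 8 = 16
16 · 13 = 208 ≡ 1

1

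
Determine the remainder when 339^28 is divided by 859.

28 in binary is 11100, i.e. 28 = 16 + 8 + 4.
339^1 ≡ 339 (mod 859)
339^2 ≡ 339^2 = 114921 ≡ 674 (mod 859)
339^4 ≡ 674^2 = 454276 ≡ 724 (mod 859)
339^8 ≡ 724^2 = 524176 ≡ 186 (mod 859)
339^16 ≡ 186^2 = 34596 ≡ 236 (mod 859)
339^28 = 339^16 * 339^8 * 339^4 ≡ 236 * 186 * 724 (mod 859).
Accumulate the product:
236 * 186 = 43896 ≡ 87
87 * 724 = 62988 ≡ 281

281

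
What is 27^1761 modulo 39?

Compute successive squares:
1761 in binary is 11011100001, i.e. 1761 = 1024 + 512 + 128 + 64 + 32 + 1.
27^1 ≡ 27 (mod 39)
27^2 ≡ 27^2 = 729 ≡ 27 (mod 39)
27^4 ≡ 27^2 = 729 ≡ 27 (mod 39)
27^8 ≡ 27^2 = 729 ≡ 27 (mod 39)
27^16 ≡ 27^2 = 729 ≡ 27 (mod 39)
27^32 ≡ 27^2 = 729 ≡ 27 (mod 39)
27^64 ≡ 27^2 = 729 ≡ 27 (mod 39)
27^128 ≡ 27^2 = 729 ≡ 27 (mod 39)
27^256 ≡ 27^2 = 729 ≡ 27 (mod 39)
27^512 ≡ 27^2 = 729 ≡ 27 (mod 39)
27^1024 ≡ 27^2 = 729 ≡ 27 (mod 39)
27^1761 = 27^1024 * 27^512 * 27^128 * 27^64 * 27^32 * 27^1 ≡ 27 * 27 * 27 * 27 * 27 * 27 (mod 39).
Accumulate the product:
27 * 27 = 729 ≡ 27
27 * 27 = 729 ≡ 27
27 * 27 = 729 ≡ 27
27 * 27 = 729 ≡ 27
27 * 27 = 729 ≡ 27

27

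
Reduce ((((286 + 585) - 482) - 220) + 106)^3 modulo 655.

625

286 + 585 = 871 ≡ 216 (mod 655)
216 - 482 = -266 ≡ 389 (mod 655)
389 - 220 = 169
169 + 106 = 275
(275)^3 ≡ 625 (mod 655)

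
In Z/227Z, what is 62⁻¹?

11

227 = 3×62 + 41
62 = 1×41 + 21
41 = 1×21 + 20
21 = 1×20 + 1
20 = 20×1 + 0
gcd(62, 227) = 1, so the inverse exists.
Bézout: 1 = −3×227 + 11×62.
So 62⁻¹ ≡ 11 (mod 227).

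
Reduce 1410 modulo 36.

1410 = 39*36 + 6, so 1410 ≡ 6 (mod 36).

6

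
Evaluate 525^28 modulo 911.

39

Compute successive squares:
28 in binary is 11100, i.e. 28 = 16 + 8 + 4.
525^1 ≡ 525 (mod 911)
525^2 ≡ 525^2 = 275625 ≡ 503 (mod 911)
525^4 ≡ 503^2 = 253009 ≡ 662 (mod 911)
525^8 ≡ 662^2 = 438244 ≡ 53 (mod 911)
525^16 ≡ 53^2 = 2809 ≡ 76 (mod 911)
525^28 = 525^16 * 525^8 * 525^4 ≡ 76 * 53 * 662 (mod 911).
Accumulate the product:
76 * 53 = 4028 ≡ 384
384 * 662 = 254208 ≡ 39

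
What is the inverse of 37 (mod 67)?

29

Apply the Euclidean algorithm and back-substitute:
67 = 1×37 + 30
37 = 1×30 + 7
30 = 4×7 + 2
7 = 3×2 + 1
2 = 2×1 + 0
gcd(37, 67) = 1, so the inverse exists.
Bézout: 1 = −16×67 + 29×37.
So 37⁻¹ ≡ 29 (mod 67).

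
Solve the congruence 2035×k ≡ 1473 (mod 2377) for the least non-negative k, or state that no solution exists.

gcd(2035, 2377) = 1, so a unique solution mod 2377 exists.
2035⁻¹ ≡ 1258 (mod 2377).
k ≡ 1258×1473 ≡ 1351 (mod 2377).

1351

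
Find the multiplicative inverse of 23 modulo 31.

By the extended Euclidean algorithm:
31 = 1*23 + 8
23 = 2*8 + 7
8 = 1*7 + 1
7 = 7*1 + 0
gcd(23, 31) = 1, so the inverse exists.
Back-substitute for 1:
1 = 1*8 − 1*7
  = −1*23 + 3*8
  = 3*31 − 4*23
So 23⁻¹ ≡ −4 ≡ 27 (mod 31).

27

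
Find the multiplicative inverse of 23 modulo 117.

117 = 5·23 + 2
23 = 11·2 + 1
2 = 2·1 + 0
gcd(23, 117) = 1, so the inverse exists.
Bézout: 1 = −11·117 + 56·23.
So 23⁻¹ ≡ 56 (mod 117).

56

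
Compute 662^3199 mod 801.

3199 in binary is 110001111111, i.e. 3199 = 2048 + 1024 + 64 + 32 + 16 + 8 + 4 + 2 + 1.
662^1 ≡ 662 (mod 801)
662^2 ≡ 662^2 = 438244 ≡ 97 (mod 801)
662^4 ≡ 97^2 = 9409 ≡ 598 (mod 801)
662^8 ≡ 598^2 = 357604 ≡ 358 (mod 801)
662^16 ≡ 358^2 = 128164 ≡ 4 (mod 801)
662^32 ≡ 4^2 = 16 (mod 801)
662^64 ≡ 16^2 = 256 (mod 801)
662^128 ≡ 256^2 = 65536 ≡ 655 (mod 801)
662^256 ≡ 655^2 = 429025 ≡ 490 (mod 801)
662^512 ≡ 490^2 = 240100 ≡ 601 (mod 801)
662^1024 ≡ 601^2 = 361201 ≡ 751 (mod 801)
662^2048 ≡ 751^2 = 564001 ≡ 97 (mod 801)
662^3199 = 662^2048 · 662^1024 · 662^64 · 662^32 · 662^16 · 662^8 · 662^4 · 662^2 · 662^1 ≡ 97 · 751 · 256 · 16 · 4 · 358 · 598 · 97 · 662 (mod 801).
Accumulate the product:
97 · 751 = 72847 ≡ 757
757 · 256 = 193792 ≡ 751
751 · 16 = 12016 ≡ 1
1 · 4 = 4
4 · 358 = 1432 ≡ 631
631 · 598 = 377338 ≡ 67
67 · 97 = 6499 ≡ 91
91 · 662 = 60242 ≡ 167

167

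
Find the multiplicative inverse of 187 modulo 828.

Run the extended Euclidean algorithm:
828 = 4×187 + 80
187 = 2×80 + 27
80 = 2×27 + 26
27 = 1×26 + 1
26 = 26×1 + 0
gcd(187, 828) = 1, so the inverse exists.
Back-substitute for 1:
1 = 1×27 − 1×26
  = −1×80 + 3×27
  = 3×187 − 7×80
  = −7×828 + 31×187
So 187⁻¹ ≡ 31 (mod 828).

31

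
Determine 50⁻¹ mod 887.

By the extended Euclidean algorithm:
887 = 17*50 + 37
50 = 1*37 + 13
37 = 2*13 + 11
13 = 1*11 + 2
11 = 5*2 + 1
2 = 2*1 + 0
gcd(50, 887) = 1, so the inverse exists.
Back-substitute for 1:
1 = 1*11 − 5*2
  = −5*13 + 6*11
  = 6*37 − 17*13
  = −17*50 + 23*37
  = 23*887 − 408*50
So 50⁻¹ ≡ −408 ≡ 479 (mod 887).

479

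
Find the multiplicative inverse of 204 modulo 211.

30

211 = 1×204 + 7
204 = 29×7 + 1
7 = 7×1 + 0
gcd(204, 211) = 1, so the inverse exists.
Back-substitute for 1:
1 = 1×204 − 29×7
  = −29×211 + 30×204
So 204⁻¹ ≡ 30 (mod 211).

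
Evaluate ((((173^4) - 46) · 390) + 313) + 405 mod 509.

(173)^4 ≡ 224 (mod 509)
224 - 46 = 178
178 · 390 = 69420 ≡ 196 (mod 509)
196 + 313 = 509 ≡ 0 (mod 509)
0 + 405 = 405

405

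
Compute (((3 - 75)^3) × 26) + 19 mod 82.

3 - 75 = -72 ≡ 10 (mod 82)
(10)^3 ≡ 16 (mod 82)
16 × 26 = 416 ≡ 6 (mod 82)
6 + 19 = 25

25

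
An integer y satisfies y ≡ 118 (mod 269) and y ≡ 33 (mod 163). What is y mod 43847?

25135

269⁻¹ mod 163: 269*20 ≡ 1 (mod 163), so 269⁻¹ ≡ 20.
y = 118 + 269*((33 − 118)*20 mod 163) = 118 + 269*93 = 25135.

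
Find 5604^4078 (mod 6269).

4078 in binary is 111111101110, i.e. 4078 = 2048 + 1024 + 512 + 256 + 128 + 64 + 32 + 8 + 4 + 2.
5604^1 ≡ 5604 (mod 6269)
5604^2 ≡ 5604^2 = 31404816 ≡ 3395 (mod 6269)
5604^4 ≡ 3395^2 = 11526025 ≡ 3603 (mod 6269)
5604^8 ≡ 3603^2 = 12981609 ≡ 4779 (mod 6269)
5604^16 ≡ 4779^2 = 22838841 ≡ 874 (mod 6269)
5604^32 ≡ 874^2 = 763876 ≡ 5327 (mod 6269)
5604^64 ≡ 5327^2 = 28376929 ≡ 3435 (mod 6269)
5604^128 ≡ 3435^2 = 11799225 ≡ 967 (mod 6269)
5604^256 ≡ 967^2 = 935089 ≡ 1008 (mod 6269)
5604^512 ≡ 1008^2 = 1016064 ≡ 486 (mod 6269)
5604^1024 ≡ 486^2 = 236196 ≡ 4243 (mod 6269)
5604^2048 ≡ 4243^2 = 18003049 ≡ 4750 (mod 6269)
5604^4078 = 5604^2048 · 5604^1024 · 5604^512 · 5604^256 · 5604^128 · 5604^64 · 5604^32 · 5604^8 · 5604^4 · 5604^2 ≡ 4750 · 4243 · 486 · 1008 · 967 · 3435 · 5327 · 4779 · 3603 · 3395 (mod 6269).
Accumulate the product:
4750 · 4243 = 20154250 ≡ 5684
5684 · 486 = 2762424 ≡ 4064
4064 · 1008 = 4096512 ≡ 2855
2855 · 967 = 2760785 ≡ 2425
2425 · 3435 = 8329875 ≡ 4643
4643 · 5327 = 24733261 ≡ 2056
2056 · 4779 = 9825624 ≡ 2101
2101 · 3603 = 7569903 ≡ 3220
3220 · 3395 = 10931900 ≡ 5033

5033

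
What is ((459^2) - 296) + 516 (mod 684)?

229

(459)^2 ≡ 9 (mod 684)
9 - 296 = -287 ≡ 397 (mod 684)
397 + 516 = 913 ≡ 229 (mod 684)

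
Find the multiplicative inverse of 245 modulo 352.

125

By the extended Euclidean algorithm:
352 = 1*245 + 107
245 = 2*107 + 31
107 = 3*31 + 14
31 = 2*14 + 3
14 = 4*3 + 2
3 = 1*2 + 1
2 = 2*1 + 0
gcd(245, 352) = 1, so the inverse exists.
Back-substitute for 1:
1 = 1*3 − 1*2
  = −1*14 + 5*3
  = 5*31 − 11*14
  = −11*107 + 38*31
  = 38*245 − 87*107
  = −87*352 + 125*245
So 245⁻¹ ≡ 125 (mod 352).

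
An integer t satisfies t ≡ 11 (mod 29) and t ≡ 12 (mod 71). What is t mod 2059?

29⁻¹ mod 71: 29·49 ≡ 1 (mod 71), so 29⁻¹ ≡ 49.
t = 11 + 29·((12 − 11)·49 mod 71) = 11 + 29·49 = 1432.

1432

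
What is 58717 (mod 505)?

137

58717 = 116×505 + 137, so 58717 ≡ 137 (mod 505).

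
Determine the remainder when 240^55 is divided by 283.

168

240^1 ≡ 240 (mod 283)
240^2 ≡ 240^2 = 57600 ≡ 151 (mod 283)
240^4 ≡ 151^2 = 22801 ≡ 161 (mod 283)
240^8 ≡ 161^2 = 25921 ≡ 168 (mod 283)
240^16 ≡ 168^2 = 28224 ≡ 207 (mod 283)
240^32 ≡ 207^2 = 42849 ≡ 116 (mod 283)
240^55 = 240^32 × 240^16 × 240^4 × 240^2 × 240^1 ≡ 116 × 207 × 161 × 151 × 240 (mod 283).
Accumulate the product:
116 × 207 = 24012 ≡ 240
240 × 161 = 38640 ≡ 152
152 × 151 = 22952 ≡ 29
29 × 240 = 6960 ≡ 168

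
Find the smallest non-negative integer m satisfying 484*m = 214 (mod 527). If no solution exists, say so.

gcd(484, 527) = 1, so a unique solution mod 527 exists.
484⁻¹ ≡ 49 (mod 527).
m ≡ 49*214 ≡ 473 (mod 527).

473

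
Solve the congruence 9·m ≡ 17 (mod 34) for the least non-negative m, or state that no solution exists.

17

gcd(9, 34) = 1, so a unique solution mod 34 exists.
9⁻¹ ≡ 19 (mod 34).
m ≡ 19·17 ≡ 17 (mod 34).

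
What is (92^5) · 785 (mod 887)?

536

(92)^5 ≡ 760 (mod 887)
760 · 785 = 596600 ≡ 536 (mod 887)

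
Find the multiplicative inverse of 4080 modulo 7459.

3256

Run the extended Euclidean algorithm:
7459 = 1·4080 + 3379
4080 = 1·3379 + 701
3379 = 4·701 + 575
701 = 1·575 + 126
575 = 4·126 + 71
126 = 1·71 + 55
71 = 1·55 + 16
55 = 3·16 + 7
16 = 2·7 + 2
7 = 3·2 + 1
2 = 2·1 + 0
gcd(4080, 7459) = 1, so the inverse exists.
Back-substitute for 1:
1 = 1·7 − 3·2
  = −3·16 + 7·7
  = 7·55 − 24·16
  = −24·71 + 31·55
  = 31·126 − 55·71
  = −55·575 + 251·126
  = 251·701 − 306·575
  = −306·3379 + 1475·701
  = 1475·4080 − 1781·3379
  = −1781·7459 + 3256·4080
So 4080⁻¹ ≡ 3256 (mod 7459).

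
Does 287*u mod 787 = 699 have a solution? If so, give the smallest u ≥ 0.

592

gcd(287, 787) = 1, so a unique solution mod 787 exists.
287⁻¹ ≡ 351 (mod 787).
u ≡ 351*699 ≡ 592 (mod 787).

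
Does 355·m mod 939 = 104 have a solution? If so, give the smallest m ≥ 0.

77

gcd(355, 939) = 1, so a unique solution mod 939 exists.
355⁻¹ ≡ 82 (mod 939).
m ≡ 82·104 ≡ 77 (mod 939).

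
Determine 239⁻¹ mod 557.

282

557 = 2*239 + 79
239 = 3*79 + 2
79 = 39*2 + 1
2 = 2*1 + 0
gcd(239, 557) = 1, so the inverse exists.
Bézout: 1 = 118*557 − 275*239.
So 239⁻¹ ≡ −275 ≡ 282 (mod 557).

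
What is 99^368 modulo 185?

By square-and-multiply:
99^1 ≡ 99 (mod 185)
99^2 ≡ 99^2 = 9801 ≡ 181 (mod 185)
99^4 ≡ 181^2 = 32761 ≡ 16 (mod 185)
99^8 ≡ 16^2 = 256 ≡ 71 (mod 185)
99^16 ≡ 71^2 = 5041 ≡ 46 (mod 185)
99^32 ≡ 46^2 = 2116 ≡ 81 (mod 185)
99^64 ≡ 81^2 = 6561 ≡ 86 (mod 185)
99^128 ≡ 86^2 = 7396 ≡ 181 (mod 185)
99^256 ≡ 181^2 = 32761 ≡ 16 (mod 185)
99^368 = 99^256 * 99^64 * 99^32 * 99^16 ≡ 16 * 86 * 81 * 46 (mod 185).
Accumulate the product:
16 * 86 = 1376 ≡ 81
81 * 81 = 6561 ≡ 86
86 * 46 = 3956 ≡ 71

71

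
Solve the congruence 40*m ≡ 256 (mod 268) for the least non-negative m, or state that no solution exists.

60

gcd(40, 268) = 4, and 4 | 256, so solutions exist.
Divide through by 4: 10*m ≡ 64 mod 67.
10⁻¹ ≡ 47 (mod 67).
m ≡ 47*64 ≡ 60 (mod 67).
The smallest non-negative solution is m = 60.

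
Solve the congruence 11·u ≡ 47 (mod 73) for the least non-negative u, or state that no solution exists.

gcd(11, 73) = 1, so a unique solution mod 73 exists.
11⁻¹ ≡ 20 (mod 73).
u ≡ 20·47 ≡ 64 (mod 73).

64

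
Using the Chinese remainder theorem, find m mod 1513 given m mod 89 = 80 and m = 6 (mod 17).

89⁻¹ mod 17: 89×13 ≡ 1 (mod 17), so 89⁻¹ ≡ 13.
m = 80 + 89×((6 − 80)×13 mod 17) = 80 + 89×7 = 703.
Check: 703 mod 89 = 80, 703 mod 17 = 6. ✓

703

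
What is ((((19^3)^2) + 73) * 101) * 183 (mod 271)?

229

(19)^3 ≡ 84 (mod 271)
(84)^2 ≡ 10 (mod 271)
10 + 73 = 83
83 * 101 = 8383 ≡ 253 (mod 271)
253 * 183 = 46299 ≡ 229 (mod 271)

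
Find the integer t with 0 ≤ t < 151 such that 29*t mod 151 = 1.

Apply the Euclidean algorithm and back-substitute:
151 = 5×29 + 6
29 = 4×6 + 5
6 = 1×5 + 1
5 = 5×1 + 0
gcd(29, 151) = 1, so the inverse exists.
Back-substitute for 1:
1 = 1×6 − 1×5
  = −1×29 + 5×6
  = 5×151 − 26×29
So 29⁻¹ ≡ −26 ≡ 125 (mod 151).

125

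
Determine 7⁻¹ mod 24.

Apply the Euclidean algorithm and back-substitute:
24 = 3×7 + 3
7 = 2×3 + 1
3 = 3×1 + 0
gcd(7, 24) = 1, so the inverse exists.
Back-substitute for 1:
1 = 1×7 − 2×3
  = −2×24 + 7×7
So 7⁻¹ ≡ 7 (mod 24).

7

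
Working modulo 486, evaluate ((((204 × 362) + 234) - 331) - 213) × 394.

110

204 × 362 = 73848 ≡ 462 (mod 486)
462 + 234 = 696 ≡ 210 (mod 486)
210 - 331 = -121 ≡ 365 (mod 486)
365 - 213 = 152
152 × 394 = 59888 ≡ 110 (mod 486)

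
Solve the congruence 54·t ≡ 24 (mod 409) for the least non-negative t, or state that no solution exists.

gcd(54, 409) = 1, so a unique solution mod 409 exists.
54⁻¹ ≡ 356 (mod 409).
t ≡ 356·24 ≡ 364 (mod 409).

364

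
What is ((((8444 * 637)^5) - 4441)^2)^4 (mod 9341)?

2921

8444 * 637 = 5378828 ≡ 7753 (mod 9341)
(7753)^5 ≡ 6900 (mod 9341)
6900 - 4441 = 2459
(2459)^2 ≡ 3054 (mod 9341)
(3054)^4 ≡ 2921 (mod 9341)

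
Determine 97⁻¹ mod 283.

283 = 2·97 + 89
97 = 1·89 + 8
89 = 11·8 + 1
8 = 8·1 + 0
gcd(97, 283) = 1, so the inverse exists.
Back-substitute for 1:
1 = 1·89 − 11·8
  = −11·97 + 12·89
  = 12·283 − 35·97
So 97⁻¹ ≡ −35 ≡ 248 (mod 283).

248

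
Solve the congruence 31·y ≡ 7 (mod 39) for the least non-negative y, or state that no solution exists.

4

gcd(31, 39) = 1, so a unique solution mod 39 exists.
31⁻¹ ≡ 34 (mod 39).
y ≡ 34·7 ≡ 4 (mod 39).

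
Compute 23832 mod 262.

252

23832 = 90*262 + 252, so 23832 ≡ 252 (mod 262).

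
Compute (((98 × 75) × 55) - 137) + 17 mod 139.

57

98 × 75 = 7350 ≡ 122 (mod 139)
122 × 55 = 6710 ≡ 38 (mod 139)
38 - 137 = -99 ≡ 40 (mod 139)
40 + 17 = 57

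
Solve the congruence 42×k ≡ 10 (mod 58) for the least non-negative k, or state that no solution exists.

gcd(42, 58) = 2, and 2 | 10, so solutions exist.
Divide through by 2: 21×k = 5 (mod 29).
21⁻¹ ≡ 18 (mod 29).
k ≡ 18×5 ≡ 3 (mod 29).
The smallest non-negative solution is k = 3.

3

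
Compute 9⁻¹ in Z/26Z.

Apply the Euclidean algorithm and back-substitute:
26 = 2·9 + 8
9 = 1·8 + 1
8 = 8·1 + 0
gcd(9, 26) = 1, so the inverse exists.
Bézout: 1 = −1·26 + 3·9.
So 9⁻¹ ≡ 3 (mod 26).

3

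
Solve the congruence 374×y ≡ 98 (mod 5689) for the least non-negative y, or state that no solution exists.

3438

gcd(374, 5689) = 1, so a unique solution mod 5689 exists.
374⁻¹ ≡ 1080 (mod 5689).
y ≡ 1080×98 ≡ 3438 (mod 5689).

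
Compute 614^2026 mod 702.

250

2026 in binary is 11111101010, i.e. 2026 = 1024 + 512 + 256 + 128 + 64 + 32 + 8 + 2.
614^1 ≡ 614 (mod 702)
614^2 ≡ 614^2 = 376996 ≡ 22 (mod 702)
614^4 ≡ 22^2 = 484 (mod 702)
614^8 ≡ 484^2 = 234256 ≡ 490 (mod 702)
614^16 ≡ 490^2 = 240100 ≡ 16 (mod 702)
614^32 ≡ 16^2 = 256 (mod 702)
614^64 ≡ 256^2 = 65536 ≡ 250 (mod 702)
614^128 ≡ 250^2 = 62500 ≡ 22 (mod 702)
614^256 ≡ 22^2 = 484 (mod 702)
614^512 ≡ 484^2 = 234256 ≡ 490 (mod 702)
614^1024 ≡ 490^2 = 240100 ≡ 16 (mod 702)
614^2026 = 614^1024 × 614^512 × 614^256 × 614^128 × 614^64 × 614^32 × 614^8 × 614^2 ≡ 16 × 490 × 484 × 22 × 250 × 256 × 490 × 22 (mod 702).
Accumulate the product:
16 × 490 = 7840 ≡ 118
118 × 484 = 57112 ≡ 250
250 × 22 = 5500 ≡ 586
586 × 250 = 146500 ≡ 484
484 × 256 = 123904 ≡ 352
352 × 490 = 172480 ≡ 490
490 × 22 = 10780 ≡ 250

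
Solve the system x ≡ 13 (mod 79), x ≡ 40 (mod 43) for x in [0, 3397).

2620

79⁻¹ mod 43: 79·6 ≡ 1 (mod 43), so 79⁻¹ ≡ 6.
x = 13 + 79·((40 − 13)·6 mod 43) = 13 + 79·33 = 2620.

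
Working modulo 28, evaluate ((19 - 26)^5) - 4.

17

19 - 26 = -7 ≡ 21 (mod 28)
(21)^5 ≡ 21 (mod 28)
21 - 4 = 17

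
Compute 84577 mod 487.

84577 = 173×487 + 326, so 84577 ≡ 326 (mod 487).

326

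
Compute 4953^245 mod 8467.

6571

245 in binary is 11110101, i.e. 245 = 128 + 64 + 32 + 16 + 4 + 1.
4953^1 ≡ 4953 (mod 8467)
4953^2 ≡ 4953^2 = 24532209 ≡ 3310 (mod 8467)
4953^4 ≡ 3310^2 = 10956100 ≡ 8269 (mod 8467)
4953^8 ≡ 8269^2 = 68376361 ≡ 5336 (mod 8467)
4953^16 ≡ 5336^2 = 28472896 ≡ 6842 (mod 8467)
4953^32 ≡ 6842^2 = 46812964 ≡ 7388 (mod 8467)
4953^64 ≡ 7388^2 = 54582544 ≡ 4262 (mod 8467)
4953^128 ≡ 4262^2 = 18164644 ≡ 2929 (mod 8467)
4953^245 = 4953^128 · 4953^64 · 4953^32 · 4953^16 · 4953^4 · 4953^1 ≡ 2929 · 4262 · 7388 · 6842 · 8269 · 4953 (mod 8467).
Accumulate the product:
2929 · 4262 = 12483398 ≡ 3040
3040 · 7388 = 22459520 ≡ 5036
5036 · 6842 = 34456312 ≡ 4089
4089 · 8269 = 33811941 ≡ 3210
3210 · 4953 = 15899130 ≡ 6571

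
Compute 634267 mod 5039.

634267 = 125*5039 + 4392, so 634267 ≡ 4392 (mod 5039).

4392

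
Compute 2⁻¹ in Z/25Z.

By the extended Euclidean algorithm:
25 = 12×2 + 1
2 = 2×1 + 0
gcd(2, 25) = 1, so the inverse exists.
Back-substitute for 1:
1 = 1×25 − 12×2
So 2⁻¹ ≡ −12 ≡ 13 (mod 25).

13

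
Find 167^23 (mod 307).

68

By square-and-multiply:
167^1 ≡ 167 (mod 307)
167^2 ≡ 167^2 = 27889 ≡ 259 (mod 307)
167^4 ≡ 259^2 = 67081 ≡ 155 (mod 307)
167^8 ≡ 155^2 = 24025 ≡ 79 (mod 307)
167^16 ≡ 79^2 = 6241 ≡ 101 (mod 307)
167^23 = 167^16 · 167^4 · 167^2 · 167^1 ≡ 101 · 155 · 259 · 167 (mod 307).
Accumulate the product:
101 · 155 = 15655 ≡ 305
305 · 259 = 78995 ≡ 96
96 · 167 = 16032 ≡ 68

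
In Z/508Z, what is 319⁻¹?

By the extended Euclidean algorithm:
508 = 1·319 + 189
319 = 1·189 + 130
189 = 1·130 + 59
130 = 2·59 + 12
59 = 4·12 + 11
12 = 1·11 + 1
11 = 11·1 + 0
gcd(319, 508) = 1, so the inverse exists.
Back-substitute for 1:
1 = 1·12 − 1·11
  = −1·59 + 5·12
  = 5·130 − 11·59
  = −11·189 + 16·130
  = 16·319 − 27·189
  = −27·508 + 43·319
So 319⁻¹ ≡ 43 (mod 508).

43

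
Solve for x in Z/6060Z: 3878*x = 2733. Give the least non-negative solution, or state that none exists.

gcd(3878, 6060) = 2, and 2 does not divide 2733.
So the congruence has no solution.

no solution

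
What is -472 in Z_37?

-472 = -13·37 + 9, so -472 ≡ 9 (mod 37).

9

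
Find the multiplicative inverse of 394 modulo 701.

137

Run the extended Euclidean algorithm:
701 = 1*394 + 307
394 = 1*307 + 87
307 = 3*87 + 46
87 = 1*46 + 41
46 = 1*41 + 5
41 = 8*5 + 1
5 = 5*1 + 0
gcd(394, 701) = 1, so the inverse exists.
Bézout: 1 = −77*701 + 137*394.
So 394⁻¹ ≡ 137 (mod 701).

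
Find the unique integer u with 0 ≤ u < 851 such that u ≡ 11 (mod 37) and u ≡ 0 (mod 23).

529

37⁻¹ mod 23: 37·5 ≡ 1 (mod 23), so 37⁻¹ ≡ 5.
u = 11 + 37·((0 − 11)·5 mod 23) = 11 + 37·14 = 529.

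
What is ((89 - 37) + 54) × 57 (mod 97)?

28

89 - 37 = 52
52 + 54 = 106 ≡ 9 (mod 97)
9 × 57 = 513 ≡ 28 (mod 97)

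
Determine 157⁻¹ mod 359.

By the extended Euclidean algorithm:
359 = 2·157 + 45
157 = 3·45 + 22
45 = 2·22 + 1
22 = 22·1 + 0
gcd(157, 359) = 1, so the inverse exists.
Bézout: 1 = 7·359 − 16·157.
So 157⁻¹ ≡ −16 ≡ 343 (mod 359).

343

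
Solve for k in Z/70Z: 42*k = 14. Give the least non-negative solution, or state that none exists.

2

gcd(42, 70) = 14, and 14 | 14, so solutions exist.
Divide through by 14: 3*k = 1 (mod 5).
3⁻¹ ≡ 2 (mod 5).
k ≡ 2*1 ≡ 2 (mod 5).
The smallest non-negative solution is k = 2.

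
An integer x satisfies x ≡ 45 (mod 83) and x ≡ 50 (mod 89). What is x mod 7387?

83⁻¹ mod 89: 83·74 ≡ 1 (mod 89), so 83⁻¹ ≡ 74.
x = 45 + 83·((50 − 45)·74 mod 89) = 45 + 83·14 = 1207.

1207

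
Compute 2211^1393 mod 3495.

2211

2211^1 ≡ 2211 (mod 3495)
2211^2 ≡ 2211^2 = 4888521 ≡ 2511 (mod 3495)
2211^4 ≡ 2511^2 = 6305121 ≡ 141 (mod 3495)
2211^8 ≡ 141^2 = 19881 ≡ 2406 (mod 3495)
2211^16 ≡ 2406^2 = 5788836 ≡ 1116 (mod 3495)
2211^32 ≡ 1116^2 = 1245456 ≡ 1236 (mod 3495)
2211^64 ≡ 1236^2 = 1527696 ≡ 381 (mod 3495)
2211^128 ≡ 381^2 = 145161 ≡ 1866 (mod 3495)
2211^256 ≡ 1866^2 = 3481956 ≡ 936 (mod 3495)
2211^512 ≡ 936^2 = 876096 ≡ 2346 (mod 3495)
2211^1024 ≡ 2346^2 = 5503716 ≡ 2586 (mod 3495)
2211^1393 = 2211^1024 * 2211^256 * 2211^64 * 2211^32 * 2211^16 * 2211^1 ≡ 2586 * 936 * 381 * 1236 * 1116 * 2211 (mod 3495).
Accumulate the product:
2586 * 936 = 2420496 ≡ 1956
1956 * 381 = 745236 ≡ 801
801 * 1236 = 990036 ≡ 951
951 * 1116 = 1061316 ≡ 2331
2331 * 2211 = 5153841 ≡ 2211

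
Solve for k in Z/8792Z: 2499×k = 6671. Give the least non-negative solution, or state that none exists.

453

gcd(2499, 8792) = 7, and 7 | 6671, so solutions exist.
Divide through by 7: 357×k ≡ 953 mod 1256.
357⁻¹ ≡ 869 (mod 1256).
k ≡ 869×953 ≡ 453 (mod 1256).
The smallest non-negative solution is k = 453.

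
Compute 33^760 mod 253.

220

By square-and-multiply:
33^1 ≡ 33 (mod 253)
33^2 ≡ 33^2 = 1089 ≡ 77 (mod 253)
33^4 ≡ 77^2 = 5929 ≡ 110 (mod 253)
33^8 ≡ 110^2 = 12100 ≡ 209 (mod 253)
33^16 ≡ 209^2 = 43681 ≡ 165 (mod 253)
33^32 ≡ 165^2 = 27225 ≡ 154 (mod 253)
33^64 ≡ 154^2 = 23716 ≡ 187 (mod 253)
33^128 ≡ 187^2 = 34969 ≡ 55 (mod 253)
33^256 ≡ 55^2 = 3025 ≡ 242 (mod 253)
33^512 ≡ 242^2 = 58564 ≡ 121 (mod 253)
33^760 = 33^512 * 33^128 * 33^64 * 33^32 * 33^16 * 33^8 ≡ 121 * 55 * 187 * 154 * 165 * 209 (mod 253).
Accumulate the product:
121 * 55 = 6655 ≡ 77
77 * 187 = 14399 ≡ 231
231 * 154 = 35574 ≡ 154
154 * 165 = 25410 ≡ 110
110 * 209 = 22990 ≡ 220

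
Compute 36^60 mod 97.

1

Using repeated squaring:
60 in binary is 111100, i.e. 60 = 32 + 16 + 8 + 4.
36^1 ≡ 36 (mod 97)
36^2 ≡ 36^2 = 1296 ≡ 35 (mod 97)
36^4 ≡ 35^2 = 1225 ≡ 61 (mod 97)
36^8 ≡ 61^2 = 3721 ≡ 35 (mod 97)
36^16 ≡ 35^2 = 1225 ≡ 61 (mod 97)
36^32 ≡ 61^2 = 3721 ≡ 35 (mod 97)
36^60 = 36^32 · 36^16 · 36^8 · 36^4 ≡ 35 · 61 · 35 · 61 (mod 97).
Accumulate the product:
35 · 61 = 2135 ≡ 1
1 · 35 = 35
35 · 61 = 2135 ≡ 1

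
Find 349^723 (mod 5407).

Using repeated squaring:
723 in binary is 1011010011, i.e. 723 = 512 + 128 + 64 + 16 + 2 + 1.
349^1 ≡ 349 (mod 5407)
349^2 ≡ 349^2 = 121801 ≡ 2847 (mod 5407)
349^4 ≡ 2847^2 = 8105409 ≡ 316 (mod 5407)
349^8 ≡ 316^2 = 99856 ≡ 2530 (mod 5407)
349^16 ≡ 2530^2 = 6400900 ≡ 4419 (mod 5407)
349^32 ≡ 4419^2 = 19527561 ≡ 2884 (mod 5407)
349^64 ≡ 2884^2 = 8317456 ≡ 1490 (mod 5407)
349^128 ≡ 1490^2 = 2220100 ≡ 3230 (mod 5407)
349^256 ≡ 3230^2 = 10432900 ≡ 2797 (mod 5407)
349^512 ≡ 2797^2 = 7823209 ≡ 4687 (mod 5407)
349^723 = 349^512 * 349^128 * 349^64 * 349^16 * 349^2 * 349^1 ≡ 4687 * 3230 * 1490 * 4419 * 2847 * 349 (mod 5407).
Accumulate the product:
4687 * 3230 = 15139010 ≡ 4817
4817 * 1490 = 7177330 ≡ 2241
2241 * 4419 = 9902979 ≡ 2762
2762 * 2847 = 7863414 ≡ 1636
1636 * 349 = 570964 ≡ 3229

3229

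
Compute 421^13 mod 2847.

Compute successive squares:
13 in binary is 1101, i.e. 13 = 8 + 4 + 1.
421^1 ≡ 421 (mod 2847)
421^2 ≡ 421^2 = 177241 ≡ 727 (mod 2847)
421^4 ≡ 727^2 = 528529 ≡ 1834 (mod 2847)
421^8 ≡ 1834^2 = 3363556 ≡ 1249 (mod 2847)
421^13 = 421^8 * 421^4 * 421^1 ≡ 1249 * 1834 * 421 (mod 2847).
Accumulate the product:
1249 * 1834 = 2290666 ≡ 1678
1678 * 421 = 706438 ≡ 382

382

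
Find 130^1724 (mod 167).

By square-and-multiply:
1724 in binary is 11010111100, i.e. 1724 = 1024 + 512 + 128 + 32 + 16 + 8 + 4.
130^1 ≡ 130 (mod 167)
130^2 ≡ 130^2 = 16900 ≡ 33 (mod 167)
130^4 ≡ 33^2 = 1089 ≡ 87 (mod 167)
130^8 ≡ 87^2 = 7569 ≡ 54 (mod 167)
130^16 ≡ 54^2 = 2916 ≡ 77 (mod 167)
130^32 ≡ 77^2 = 5929 ≡ 84 (mod 167)
130^64 ≡ 84^2 = 7056 ≡ 42 (mod 167)
130^128 ≡ 42^2 = 1764 ≡ 94 (mod 167)
130^256 ≡ 94^2 = 8836 ≡ 152 (mod 167)
130^512 ≡ 152^2 = 23104 ≡ 58 (mod 167)
130^1024 ≡ 58^2 = 3364 ≡ 24 (mod 167)
130^1724 = 130^1024 * 130^512 * 130^128 * 130^32 * 130^16 * 130^8 * 130^4 ≡ 24 * 58 * 94 * 84 * 77 * 54 * 87 (mod 167).
Accumulate the product:
24 * 58 = 1392 ≡ 56
56 * 94 = 5264 ≡ 87
87 * 84 = 7308 ≡ 127
127 * 77 = 9779 ≡ 93
93 * 54 = 5022 ≡ 12
12 * 87 = 1044 ≡ 42

42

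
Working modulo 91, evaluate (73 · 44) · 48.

22

73 · 44 = 3212 ≡ 27 (mod 91)
27 · 48 = 1296 ≡ 22 (mod 91)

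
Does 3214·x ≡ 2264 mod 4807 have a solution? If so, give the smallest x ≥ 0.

1616

gcd(3214, 4807) = 1, so a unique solution mod 4807 exists.
3214⁻¹ ≡ 3262 (mod 4807).
x ≡ 3262·2264 ≡ 1616 (mod 4807).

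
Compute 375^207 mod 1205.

207 in binary is 11001111, i.e. 207 = 128 + 64 + 8 + 4 + 2 + 1.
375^1 ≡ 375 (mod 1205)
375^2 ≡ 375^2 = 140625 ≡ 845 (mod 1205)
375^4 ≡ 845^2 = 714025 ≡ 665 (mod 1205)
375^8 ≡ 665^2 = 442225 ≡ 1195 (mod 1205)
375^16 ≡ 1195^2 = 1428025 ≡ 100 (mod 1205)
375^32 ≡ 100^2 = 10000 ≡ 360 (mod 1205)
375^64 ≡ 360^2 = 129600 ≡ 665 (mod 1205)
375^128 ≡ 665^2 = 442225 ≡ 1195 (mod 1205)
375^207 = 375^128 * 375^64 * 375^8 * 375^4 * 375^2 * 375^1 ≡ 1195 * 665 * 1195 * 665 * 845 * 375 (mod 1205).
Accumulate the product:
1195 * 665 = 794675 ≡ 580
580 * 1195 = 693100 ≡ 225
225 * 665 = 149625 ≡ 205
205 * 845 = 173225 ≡ 910
910 * 375 = 341250 ≡ 235

235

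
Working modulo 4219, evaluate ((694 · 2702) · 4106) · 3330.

1382

694 · 2702 = 1875188 ≡ 1952 (mod 4219)
1952 · 4106 = 8014912 ≡ 3031 (mod 4219)
3031 · 3330 = 10093230 ≡ 1382 (mod 4219)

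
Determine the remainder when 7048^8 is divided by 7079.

7048^1 ≡ 7048 (mod 7079)
7048^2 ≡ 7048^2 = 49674304 ≡ 961 (mod 7079)
7048^4 ≡ 961^2 = 923521 ≡ 3251 (mod 7079)
7048^8 ≡ 3251^2 = 10569001 ≡ 54 (mod 7079)
So 7048^8 ≡ 54 (mod 7079).

54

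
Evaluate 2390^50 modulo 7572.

664

By square-and-multiply:
50 in binary is 110010, i.e. 50 = 32 + 16 + 2.
2390^1 ≡ 2390 (mod 7572)
2390^2 ≡ 2390^2 = 5712100 ≡ 2812 (mod 7572)
2390^4 ≡ 2812^2 = 7907344 ≡ 2176 (mod 7572)
2390^8 ≡ 2176^2 = 4734976 ≡ 2476 (mod 7572)
2390^16 ≡ 2476^2 = 6130576 ≡ 4828 (mod 7572)
2390^32 ≡ 4828^2 = 23309584 ≡ 2968 (mod 7572)
2390^50 = 2390^32 * 2390^16 * 2390^2 ≡ 2968 * 4828 * 2812 (mod 7572).
Accumulate the product:
2968 * 4828 = 14329504 ≡ 3280
3280 * 2812 = 9223360 ≡ 664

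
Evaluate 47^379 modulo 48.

Using repeated squaring:
379 in binary is 101111011, i.e. 379 = 256 + 64 + 32 + 16 + 8 + 2 + 1.
47^1 ≡ 47 (mod 48)
47^2 ≡ 47^2 = 2209 ≡ 1 (mod 48)
47^4 ≡ 1^2 = 1 (mod 48)
47^8 ≡ 1^2 = 1 (mod 48)
47^16 ≡ 1^2 = 1 (mod 48)
47^32 ≡ 1^2 = 1 (mod 48)
47^64 ≡ 1^2 = 1 (mod 48)
47^128 ≡ 1^2 = 1 (mod 48)
47^256 ≡ 1^2 = 1 (mod 48)
47^379 = 47^256 × 47^64 × 47^32 × 47^16 × 47^8 × 47^2 × 47^1 ≡ 1 × 1 × 1 × 1 × 1 × 1 × 47 (mod 48).
Accumulate the product:
1 × 1 = 1
1 × 1 = 1
1 × 1 = 1
1 × 1 = 1
1 × 1 = 1
1 × 47 = 47

47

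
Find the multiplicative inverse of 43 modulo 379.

By the extended Euclidean algorithm:
379 = 8*43 + 35
43 = 1*35 + 8
35 = 4*8 + 3
8 = 2*3 + 2
3 = 1*2 + 1
2 = 2*1 + 0
gcd(43, 379) = 1, so the inverse exists.
Back-substitute for 1:
1 = 1*3 − 1*2
  = −1*8 + 3*3
  = 3*35 − 13*8
  = −13*43 + 16*35
  = 16*379 − 141*43
So 43⁻¹ ≡ −141 ≡ 238 (mod 379).

238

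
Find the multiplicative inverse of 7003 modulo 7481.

1299

Run the extended Euclidean algorithm:
7481 = 1*7003 + 478
7003 = 14*478 + 311
478 = 1*311 + 167
311 = 1*167 + 144
167 = 1*144 + 23
144 = 6*23 + 6
23 = 3*6 + 5
6 = 1*5 + 1
5 = 5*1 + 0
gcd(7003, 7481) = 1, so the inverse exists.
Bézout: 1 = −1216*7481 + 1299*7003.
So 7003⁻¹ ≡ 1299 (mod 7481).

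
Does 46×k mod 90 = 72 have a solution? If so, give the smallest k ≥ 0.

gcd(46, 90) = 2, and 2 | 72, so solutions exist.
Divide through by 2: 23×k ≡ 36 (mod 45).
23⁻¹ ≡ 2 (mod 45).
k ≡ 2×36 ≡ 27 (mod 45).
The smallest non-negative solution is k = 27.

27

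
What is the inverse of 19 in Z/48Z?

43

Run the extended Euclidean algorithm:
48 = 2·19 + 10
19 = 1·10 + 9
10 = 1·9 + 1
9 = 9·1 + 0
gcd(19, 48) = 1, so the inverse exists.
Back-substitute for 1:
1 = 1·10 − 1·9
  = −1·19 + 2·10
  = 2·48 − 5·19
So 19⁻¹ ≡ −5 ≡ 43 (mod 48).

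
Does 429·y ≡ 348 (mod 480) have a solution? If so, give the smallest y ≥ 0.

12

gcd(429, 480) = 3, and 3 | 348, so solutions exist.
Divide through by 3: 143·y ≡ 116 mod 160.
143⁻¹ ≡ 47 (mod 160).
y ≡ 47·116 ≡ 12 (mod 160).
The smallest non-negative solution is y = 12.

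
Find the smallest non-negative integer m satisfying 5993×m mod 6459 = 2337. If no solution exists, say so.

gcd(5993, 6459) = 1, so a unique solution mod 6459 exists.
5993⁻¹ ≡ 596 (mod 6459).
m ≡ 596×2337 ≡ 4167 (mod 6459).

4167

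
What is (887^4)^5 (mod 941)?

(887)^4 ≡ 180 (mod 941)
(180)^5 ≡ 750 (mod 941)

750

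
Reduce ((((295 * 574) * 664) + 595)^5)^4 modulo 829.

177

295 * 574 = 169330 ≡ 214 (mod 829)
214 * 664 = 142096 ≡ 337 (mod 829)
337 + 595 = 932 ≡ 103 (mod 829)
(103)^5 ≡ 598 (mod 829)
(598)^4 ≡ 177 (mod 829)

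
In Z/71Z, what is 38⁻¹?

By the extended Euclidean algorithm:
71 = 1×38 + 33
38 = 1×33 + 5
33 = 6×5 + 3
5 = 1×3 + 2
3 = 1×2 + 1
2 = 2×1 + 0
gcd(38, 71) = 1, so the inverse exists.
Bézout: 1 = 15×71 − 28×38.
So 38⁻¹ ≡ −28 ≡ 43 (mod 71).

43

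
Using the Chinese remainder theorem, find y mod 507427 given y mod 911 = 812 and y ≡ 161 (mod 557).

911⁻¹ mod 557: 911*332 ≡ 1 (mod 557), so 911⁻¹ ≡ 332.
y = 812 + 911*((161 − 812)*332 mod 557) = 812 + 911*541 = 493663.

493663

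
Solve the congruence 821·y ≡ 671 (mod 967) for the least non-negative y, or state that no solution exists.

gcd(821, 967) = 1, so a unique solution mod 967 exists.
821⁻¹ ≡ 457 (mod 967).
y ≡ 457·671 ≡ 108 (mod 967).

108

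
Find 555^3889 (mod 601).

61

Using repeated squaring:
3889 in binary is 111100110001, i.e. 3889 = 2048 + 1024 + 512 + 256 + 32 + 16 + 1.
555^1 ≡ 555 (mod 601)
555^2 ≡ 555^2 = 308025 ≡ 313 (mod 601)
555^4 ≡ 313^2 = 97969 ≡ 6 (mod 601)
555^8 ≡ 6^2 = 36 (mod 601)
555^16 ≡ 36^2 = 1296 ≡ 94 (mod 601)
555^32 ≡ 94^2 = 8836 ≡ 422 (mod 601)
555^64 ≡ 422^2 = 178084 ≡ 188 (mod 601)
555^128 ≡ 188^2 = 35344 ≡ 486 (mod 601)
555^256 ≡ 486^2 = 236196 ≡ 3 (mod 601)
555^512 ≡ 3^2 = 9 (mod 601)
555^1024 ≡ 9^2 = 81 (mod 601)
555^2048 ≡ 81^2 = 6561 ≡ 551 (mod 601)
555^3889 = 555^2048 · 555^1024 · 555^512 · 555^256 · 555^32 · 555^16 · 555^1 ≡ 551 · 81 · 9 · 3 · 422 · 94 · 555 (mod 601).
Accumulate the product:
551 · 81 = 44631 ≡ 157
157 · 9 = 1413 ≡ 211
211 · 3 = 633 ≡ 32
32 · 422 = 13504 ≡ 282
282 · 94 = 26508 ≡ 64
64 · 555 = 35520 ≡ 61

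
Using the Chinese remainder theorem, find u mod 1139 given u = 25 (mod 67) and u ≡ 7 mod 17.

92

67⁻¹ mod 17: 67×16 ≡ 1 (mod 17), so 67⁻¹ ≡ 16.
u = 25 + 67×((7 − 25)×16 mod 17) = 25 + 67×1 = 92.
Check: 92 mod 67 = 25, 92 mod 17 = 7. ✓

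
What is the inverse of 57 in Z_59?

29

59 = 1·57 + 2
57 = 28·2 + 1
2 = 2·1 + 0
gcd(57, 59) = 1, so the inverse exists.
Back-substitute for 1:
1 = 1·57 − 28·2
  = −28·59 + 29·57
So 57⁻¹ ≡ 29 (mod 59).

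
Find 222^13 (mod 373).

82

Compute successive squares:
13 in binary is 1101, i.e. 13 = 8 + 4 + 1.
222^1 ≡ 222 (mod 373)
222^2 ≡ 222^2 = 49284 ≡ 48 (mod 373)
222^4 ≡ 48^2 = 2304 ≡ 66 (mod 373)
222^8 ≡ 66^2 = 4356 ≡ 253 (mod 373)
222^13 = 222^8 · 222^4 · 222^1 ≡ 253 · 66 · 222 (mod 373).
Accumulate the product:
253 · 66 = 16698 ≡ 286
286 · 222 = 63492 ≡ 82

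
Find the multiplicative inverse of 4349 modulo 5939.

1453

5939 = 1·4349 + 1590
4349 = 2·1590 + 1169
1590 = 1·1169 + 421
1169 = 2·421 + 327
421 = 1·327 + 94
327 = 3·94 + 45
94 = 2·45 + 4
45 = 11·4 + 1
4 = 4·1 + 0
gcd(4349, 5939) = 1, so the inverse exists.
Back-substitute for 1:
1 = 1·45 − 11·4
  = −11·94 + 23·45
  = 23·327 − 80·94
  = −80·421 + 103·327
  = 103·1169 − 286·421
  = −286·1590 + 389·1169
  = 389·4349 − 1064·1590
  = −1064·5939 + 1453·4349
So 4349⁻¹ ≡ 1453 (mod 5939).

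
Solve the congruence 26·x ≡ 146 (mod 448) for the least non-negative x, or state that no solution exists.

gcd(26, 448) = 2, and 2 | 146, so solutions exist.
Divide through by 2: 13·x mod 224 = 73.
13⁻¹ ≡ 69 (mod 224).
x ≡ 69·73 ≡ 109 (mod 224).
The smallest non-negative solution is x = 109.

109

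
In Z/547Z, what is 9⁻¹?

547 = 60·9 + 7
9 = 1·7 + 2
7 = 3·2 + 1
2 = 2·1 + 0
gcd(9, 547) = 1, so the inverse exists.
Bézout: 1 = 4·547 − 243·9.
So 9⁻¹ ≡ −243 ≡ 304 (mod 547).

304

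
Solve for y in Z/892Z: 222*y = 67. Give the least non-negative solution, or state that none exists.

gcd(222, 892) = 2, and 2 does not divide 67.
So the congruence has no solution.

no solution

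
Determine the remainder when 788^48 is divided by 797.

48 in binary is 110000, i.e. 48 = 32 + 16.
788^1 ≡ 788 (mod 797)
788^2 ≡ 788^2 = 620944 ≡ 81 (mod 797)
788^4 ≡ 81^2 = 6561 ≡ 185 (mod 797)
788^8 ≡ 185^2 = 34225 ≡ 751 (mod 797)
788^16 ≡ 751^2 = 564001 ≡ 522 (mod 797)
788^32 ≡ 522^2 = 272484 ≡ 707 (mod 797)
788^48 = 788^32 * 788^16 ≡ 707 * 522 (mod 797).
707 * 522 = 369054 ≡ 43 (mod 797).

43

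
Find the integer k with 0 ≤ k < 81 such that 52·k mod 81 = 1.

81 = 1*52 + 29
52 = 1*29 + 23
29 = 1*23 + 6
23 = 3*6 + 5
6 = 1*5 + 1
5 = 5*1 + 0
gcd(52, 81) = 1, so the inverse exists.
Back-substitute for 1:
1 = 1*6 − 1*5
  = −1*23 + 4*6
  = 4*29 − 5*23
  = −5*52 + 9*29
  = 9*81 − 14*52
So 52⁻¹ ≡ −14 ≡ 67 (mod 81).

67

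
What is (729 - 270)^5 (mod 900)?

729 - 270 = 459
(459)^5 ≡ 99 (mod 900)

99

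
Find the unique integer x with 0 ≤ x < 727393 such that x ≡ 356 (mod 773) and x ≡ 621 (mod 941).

773⁻¹ mod 941: 773×28 ≡ 1 (mod 941), so 773⁻¹ ≡ 28.
x = 356 + 773×((621 − 356)×28 mod 941) = 356 + 773×833 = 644265.

644265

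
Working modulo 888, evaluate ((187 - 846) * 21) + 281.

187 - 846 = -659 ≡ 229 (mod 888)
229 * 21 = 4809 ≡ 369 (mod 888)
369 + 281 = 650

650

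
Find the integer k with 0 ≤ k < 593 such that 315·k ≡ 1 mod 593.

593 = 1*315 + 278
315 = 1*278 + 37
278 = 7*37 + 19
37 = 1*19 + 18
19 = 1*18 + 1
18 = 18*1 + 0
gcd(315, 593) = 1, so the inverse exists.
Back-substitute for 1:
1 = 1*19 − 1*18
  = −1*37 + 2*19
  = 2*278 − 15*37
  = −15*315 + 17*278
  = 17*593 − 32*315
So 315⁻¹ ≡ −32 ≡ 561 (mod 593).

561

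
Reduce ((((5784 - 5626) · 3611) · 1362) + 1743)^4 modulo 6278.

5784 - 5626 = 158
158 · 3611 = 570538 ≡ 5518 (mod 6278)
5518 · 1362 = 7515516 ≡ 750 (mod 6278)
750 + 1743 = 2493
(2493)^4 ≡ 4129 (mod 6278)

4129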